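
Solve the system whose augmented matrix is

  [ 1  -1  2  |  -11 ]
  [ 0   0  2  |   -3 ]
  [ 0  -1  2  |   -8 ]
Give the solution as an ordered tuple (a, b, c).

Swap ρ2 and ρ3.
  [ 1  -1  2  |  -11 ]
  [ 0  -1  2  |   -8 ]
  [ 0   0  2  |   -3 ]
Multiply ρ2 by -1.
  [ 1  -1   2  |  -11 ]
  [ 0   1  -2  |    8 ]
  [ 0   0   2  |   -3 ]
Multiply ρ3 by 1/2.
  [ 1  -1   2  |   -11 ]
  [ 0   1  -2  |     8 ]
  [ 0   0   1  |  -3/2 ]
Add 2 times ρ3 to ρ2.
  [ 1  -1  2  |   -11 ]
  [ 0   1  0  |     5 ]
  [ 0   0  1  |  -3/2 ]
Subtract 2 times ρ3 from ρ1.
  [ 1  -1  0  |    -8 ]
  [ 0   1  0  |     5 ]
  [ 0   0  1  |  -3/2 ]
Add ρ2 to ρ1.
  [ 1  0  0  |    -3 ]
  [ 0  1  0  |     5 ]
  [ 0  0  1  |  -3/2 ]
Reading off the last column: a = -3, b = 5, c = -3/2.

(-3, 5, -3/2)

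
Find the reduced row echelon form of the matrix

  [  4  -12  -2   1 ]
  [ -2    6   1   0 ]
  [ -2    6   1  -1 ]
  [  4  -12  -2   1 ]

r1 → 1/4·r1
  [  1   -3  -1/2  1/4 ]
  [ -2    6     1    0 ]
  [ -2    6     1   -1 ]
  [  4  -12    -2    1 ]
r2 → r2 + 2·r1
  [  1   -3  -1/2  1/4 ]
  [  0    0     0  1/2 ]
  [ -2    6     1   -1 ]
  [  4  -12    -2    1 ]
r3 → r3 + 2·r1
  [ 1   -3  -1/2   1/4 ]
  [ 0    0     0   1/2 ]
  [ 0    0     0  -1/2 ]
  [ 4  -12    -2     1 ]
r4 → r4 − 4·r1
  [ 1  -3  -1/2   1/4 ]
  [ 0   0     0   1/2 ]
  [ 0   0     0  -1/2 ]
  [ 0   0     0     0 ]
r2 → 2·r2
  [ 1  -3  -1/2   1/4 ]
  [ 0   0     0     1 ]
  [ 0   0     0  -1/2 ]
  [ 0   0     0     0 ]
r3 → r3 + 1/2·r2
  [ 1  -3  -1/2  1/4 ]
  [ 0   0     0    1 ]
  [ 0   0     0    0 ]
  [ 0   0     0    0 ]
r1 → r1 − 1/4·r2
  [ 1  -3  -1/2  0 ]
  [ 0   0     0  1 ]
  [ 0   0     0  0 ]
  [ 0   0     0  0 ]

[[1, -3, -1/2, 0], [0, 0, 0, 1], [0, 0, 0, 0], [0, 0, 0, 0]]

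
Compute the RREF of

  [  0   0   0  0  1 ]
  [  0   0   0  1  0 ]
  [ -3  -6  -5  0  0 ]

[[1, 2, 5/3, 0, 0], [0, 0, 0, 1, 0], [0, 0, 0, 0, 1]]

R1 <-> R3
  [ -3  -6  -5  0  0 ]
  [  0   0   0  1  0 ]
  [  0   0   0  0  1 ]
R1 → -1/3·R1
  [ 1  2  5/3  0  0 ]
  [ 0  0    0  1  0 ]
  [ 0  0    0  0  1 ]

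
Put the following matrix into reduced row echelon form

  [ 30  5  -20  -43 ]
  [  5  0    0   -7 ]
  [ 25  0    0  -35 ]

R1 := 1/30·R1
  [  1  1/6  -2/3  -43/30 ]
  [  5    0     0      -7 ]
  [ 25    0     0     -35 ]
R2 := R2 − 5·R1
  [  1   1/6  -2/3  -43/30 ]
  [  0  -5/6  10/3     1/6 ]
  [ 25     0     0     -35 ]
R3 := R3 − 25·R1
  [ 1    1/6  -2/3  -43/30 ]
  [ 0   -5/6  10/3     1/6 ]
  [ 0  -25/6  50/3     5/6 ]
R2 := -6/5·R2
  [ 1    1/6  -2/3  -43/30 ]
  [ 0      1    -4    -1/5 ]
  [ 0  -25/6  50/3     5/6 ]
R3 := R3 + 25/6·R2
  [ 1  1/6  -2/3  -43/30 ]
  [ 0    1    -4    -1/5 ]
  [ 0    0     0       0 ]
R1 := R1 − 1/6·R2
  [ 1  0   0  -7/5 ]
  [ 0  1  -4  -1/5 ]
  [ 0  0   0     0 ]

[[1, 0, 0, -7/5], [0, 1, -4, -1/5], [0, 0, 0, 0]]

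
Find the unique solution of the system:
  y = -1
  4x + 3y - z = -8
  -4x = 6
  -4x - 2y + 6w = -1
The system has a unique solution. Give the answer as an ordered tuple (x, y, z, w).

(-3/2, -1, -1, -3/2)

Form the augmented matrix and row-reduce:
  [  0   1   0  0  |  -1 ]
  [  4   3  -1  0  |  -8 ]
  [ -4   0   0  0  |   6 ]
  [ -4  -2   0  6  |  -1 ]
r1 <=> r2
  [  4   3  -1  0  |  -8 ]
  [  0   1   0  0  |  -1 ]
  [ -4   0   0  0  |   6 ]
  [ -4  -2   0  6  |  -1 ]
r1 -> 1/4·r1
  [  1  3/4  -1/4  0  |  -2 ]
  [  0    1     0  0  |  -1 ]
  [ -4    0     0  0  |   6 ]
  [ -4   -2     0  6  |  -1 ]
r3 -> r3 + 4·r1
  [  1  3/4  -1/4  0  |  -2 ]
  [  0    1     0  0  |  -1 ]
  [  0    3    -1  0  |  -2 ]
  [ -4   -2     0  6  |  -1 ]
r4 -> r4 + 4·r1
  [ 1  3/4  -1/4  0  |  -2 ]
  [ 0    1     0  0  |  -1 ]
  [ 0    3    -1  0  |  -2 ]
  [ 0    1    -1  6  |  -9 ]
r3 -> r3 − 3·r2
  [ 1  3/4  -1/4  0  |  -2 ]
  [ 0    1     0  0  |  -1 ]
  [ 0    0    -1  0  |   1 ]
  [ 0    1    -1  6  |  -9 ]
r4 -> r4 − r2
  [ 1  3/4  -1/4  0  |  -2 ]
  [ 0    1     0  0  |  -1 ]
  [ 0    0    -1  0  |   1 ]
  [ 0    0    -1  6  |  -8 ]
r3 -> -1·r3
  [ 1  3/4  -1/4  0  |  -2 ]
  [ 0    1     0  0  |  -1 ]
  [ 0    0     1  0  |  -1 ]
  [ 0    0    -1  6  |  -8 ]
r4 -> r4 + r3
  [ 1  3/4  -1/4  0  |  -2 ]
  [ 0    1     0  0  |  -1 ]
  [ 0    0     1  0  |  -1 ]
  [ 0    0     0  6  |  -9 ]
r4 -> 1/6·r4
  [ 1  3/4  -1/4  0  |    -2 ]
  [ 0    1     0  0  |    -1 ]
  [ 0    0     1  0  |    -1 ]
  [ 0    0     0  1  |  -3/2 ]
r1 -> r1 + 1/4·r3
  [ 1  3/4  0  0  |  -9/4 ]
  [ 0    1  0  0  |    -1 ]
  [ 0    0  1  0  |    -1 ]
  [ 0    0  0  1  |  -3/2 ]
r1 -> r1 − 3/4·r2
  [ 1  0  0  0  |  -3/2 ]
  [ 0  1  0  0  |    -1 ]
  [ 0  0  1  0  |    -1 ]
  [ 0  0  0  1  |  -3/2 ]
Reading off the last column: x = -3/2, y = -1, z = -1, w = -3/2.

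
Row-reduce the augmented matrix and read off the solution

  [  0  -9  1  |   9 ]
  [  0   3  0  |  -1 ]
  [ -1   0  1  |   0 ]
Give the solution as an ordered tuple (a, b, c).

(6, -1/3, 6)

ρ1 ↔ ρ3
  [ -1   0  1  |   0 ]
  [  0   3  0  |  -1 ]
  [  0  -9  1  |   9 ]
ρ1 → -1·ρ1
  [ 1   0  -1  |   0 ]
  [ 0   3   0  |  -1 ]
  [ 0  -9   1  |   9 ]
ρ2 → 1/3·ρ2
  [ 1   0  -1  |     0 ]
  [ 0   1   0  |  -1/3 ]
  [ 0  -9   1  |     9 ]
ρ3 → ρ3 + 9·ρ2
  [ 1  0  -1  |     0 ]
  [ 0  1   0  |  -1/3 ]
  [ 0  0   1  |     6 ]
ρ1 → ρ1 + ρ3
  [ 1  0  0  |     6 ]
  [ 0  1  0  |  -1/3 ]
  [ 0  0  1  |     6 ]
Reading off the last column: a = 6, b = -1/3, c = 6.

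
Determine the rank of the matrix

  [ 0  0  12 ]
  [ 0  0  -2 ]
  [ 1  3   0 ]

rank = 2

Swap R1 and R3.
  [ 1  3   0 ]
  [ 0  0  -2 ]
  [ 0  0  12 ]
Multiply R2 by -1/2.
  [ 1  3   0 ]
  [ 0  0   1 ]
  [ 0  0  12 ]
Subtract 12 times R2 from R3.
  [ 1  3  0 ]
  [ 0  0  1 ]
  [ 0  0  0 ]
The reduced form has 2 nonzero rows.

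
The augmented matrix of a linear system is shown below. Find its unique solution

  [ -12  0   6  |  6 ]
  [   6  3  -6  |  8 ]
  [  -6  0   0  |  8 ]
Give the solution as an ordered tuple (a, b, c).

R1 -> -1/12·R1
  [  1  0  -1/2  |  -1/2 ]
  [  6  3    -6  |     8 ]
  [ -6  0     0  |     8 ]
R2 -> R2 − 6·R1
  [  1  0  -1/2  |  -1/2 ]
  [  0  3    -3  |    11 ]
  [ -6  0     0  |     8 ]
R3 -> R3 + 6·R1
  [ 1  0  -1/2  |  -1/2 ]
  [ 0  3    -3  |    11 ]
  [ 0  0    -3  |     5 ]
R2 -> 1/3·R2
  [ 1  0  -1/2  |  -1/2 ]
  [ 0  1    -1  |  11/3 ]
  [ 0  0    -3  |     5 ]
R3 -> -1/3·R3
  [ 1  0  -1/2  |  -1/2 ]
  [ 0  1    -1  |  11/3 ]
  [ 0  0     1  |  -5/3 ]
R2 -> R2 + R3
  [ 1  0  -1/2  |  -1/2 ]
  [ 0  1     0  |     2 ]
  [ 0  0     1  |  -5/3 ]
R1 -> R1 + 1/2·R3
  [ 1  0  0  |  -4/3 ]
  [ 0  1  0  |     2 ]
  [ 0  0  1  |  -5/3 ]
Reading off the last column: a = -4/3, b = 2, c = -5/3.

(-4/3, 2, -5/3)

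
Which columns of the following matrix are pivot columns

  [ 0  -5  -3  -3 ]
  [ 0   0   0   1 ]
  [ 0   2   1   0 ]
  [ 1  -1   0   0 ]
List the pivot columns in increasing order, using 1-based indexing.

Swap R1 and R4.
  [ 1  -1   0   0 ]
  [ 0   0   0   1 ]
  [ 0   2   1   0 ]
  [ 0  -5  -3  -3 ]
Swap R2 and R3.
  [ 1  -1   0   0 ]
  [ 0   2   1   0 ]
  [ 0   0   0   1 ]
  [ 0  -5  -3  -3 ]
Multiply R2 by 1/2.
  [ 1  -1    0   0 ]
  [ 0   1  1/2   0 ]
  [ 0   0    0   1 ]
  [ 0  -5   -3  -3 ]
Add 5 times R2 to R4.
  [ 1  -1     0   0 ]
  [ 0   1   1/2   0 ]
  [ 0   0     0   1 ]
  [ 0   0  -1/2  -3 ]
Swap R3 and R4.
  [ 1  -1     0   0 ]
  [ 0   1   1/2   0 ]
  [ 0   0  -1/2  -3 ]
  [ 0   0     0   1 ]
Multiply R3 by -2.
  [ 1  -1    0  0 ]
  [ 0   1  1/2  0 ]
  [ 0   0    1  6 ]
  [ 0   0    0  1 ]
Subtract 6 times R4 from R3.
  [ 1  -1    0  0 ]
  [ 0   1  1/2  0 ]
  [ 0   0    1  0 ]
  [ 0   0    0  1 ]
Subtract 1/2 times R3 from R2.
  [ 1  -1  0  0 ]
  [ 0   1  0  0 ]
  [ 0   0  1  0 ]
  [ 0   0  0  1 ]
Add R2 to R1.
  [ 1  0  0  0 ]
  [ 0  1  0  0 ]
  [ 0  0  1  0 ]
  [ 0  0  0  1 ]
Pivot columns are the columns containing a leading 1.

1, 2, 3, 4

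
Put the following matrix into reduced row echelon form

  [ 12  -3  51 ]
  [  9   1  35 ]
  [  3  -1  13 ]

R1 ← 1/12·R1
  [ 1  -1/4  17/4 ]
  [ 9     1    35 ]
  [ 3    -1    13 ]
R2 ← R2 − 9·R1
  [ 1  -1/4   17/4 ]
  [ 0  13/4  -13/4 ]
  [ 3    -1     13 ]
R3 ← R3 − 3·R1
  [ 1  -1/4   17/4 ]
  [ 0  13/4  -13/4 ]
  [ 0  -1/4    1/4 ]
R2 ← 4/13·R2
  [ 1  -1/4  17/4 ]
  [ 0     1    -1 ]
  [ 0  -1/4   1/4 ]
R3 ← R3 + 1/4·R2
  [ 1  -1/4  17/4 ]
  [ 0     1    -1 ]
  [ 0     0     0 ]
R1 ← R1 + 1/4·R2
  [ 1  0   4 ]
  [ 0  1  -1 ]
  [ 0  0   0 ]

[[1, 0, 4], [0, 1, -1], [0, 0, 0]]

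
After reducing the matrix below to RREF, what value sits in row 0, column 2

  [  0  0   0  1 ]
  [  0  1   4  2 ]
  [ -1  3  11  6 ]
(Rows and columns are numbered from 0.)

ρ1 ↔ ρ3
  [ -1  3  11  6 ]
  [  0  1   4  2 ]
  [  0  0   0  1 ]
ρ1 → -1·ρ1
  [ 1  -3  -11  -6 ]
  [ 0   1    4   2 ]
  [ 0   0    0   1 ]
ρ2 → ρ2 − 2·ρ3
  [ 1  -3  -11  -6 ]
  [ 0   1    4   0 ]
  [ 0   0    0   1 ]
ρ1 → ρ1 + 6·ρ3
  [ 1  -3  -11  0 ]
  [ 0   1    4  0 ]
  [ 0   0    0  1 ]
ρ1 → ρ1 + 3·ρ2
  [ 1  0  1  0 ]
  [ 0  1  4  0 ]
  [ 0  0  0  1 ]

1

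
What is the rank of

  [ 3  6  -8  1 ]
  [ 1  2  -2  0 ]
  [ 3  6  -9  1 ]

R1 → 1/3·R1
  [ 1  2  -8/3  1/3 ]
  [ 1  2    -2    0 ]
  [ 3  6    -9    1 ]
R2 → R2 − R1
  [ 1  2  -8/3   1/3 ]
  [ 0  0   2/3  -1/3 ]
  [ 3  6    -9     1 ]
R3 → R3 − 3·R1
  [ 1  2  -8/3   1/3 ]
  [ 0  0   2/3  -1/3 ]
  [ 0  0    -1     0 ]
R2 → 3/2·R2
  [ 1  2  -8/3   1/3 ]
  [ 0  0     1  -1/2 ]
  [ 0  0    -1     0 ]
R3 → R3 + R2
  [ 1  2  -8/3   1/3 ]
  [ 0  0     1  -1/2 ]
  [ 0  0     0  -1/2 ]
R3 → -2·R3
  [ 1  2  -8/3   1/3 ]
  [ 0  0     1  -1/2 ]
  [ 0  0     0     1 ]
R2 → R2 + 1/2·R3
  [ 1  2  -8/3  1/3 ]
  [ 0  0     1    0 ]
  [ 0  0     0    1 ]
R1 → R1 − 1/3·R3
  [ 1  2  -8/3  0 ]
  [ 0  0     1  0 ]
  [ 0  0     0  1 ]
R1 → R1 + 8/3·R2
  [ 1  2  0  0 ]
  [ 0  0  1  0 ]
  [ 0  0  0  1 ]
The reduced form has 3 nonzero rows.

rank = 3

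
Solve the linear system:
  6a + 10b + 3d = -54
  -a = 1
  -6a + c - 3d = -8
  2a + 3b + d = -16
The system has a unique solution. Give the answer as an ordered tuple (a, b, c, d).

Form the augmented matrix and row-reduce:
  [  6  10  0   3  |  -54 ]
  [ -1   0  0   0  |    1 ]
  [ -6   0  1  -3  |   -8 ]
  [  2   3  0   1  |  -16 ]
Multiply r1 by 1/6.
  [  1  5/3  0  1/2  |   -9 ]
  [ -1    0  0    0  |    1 ]
  [ -6    0  1   -3  |   -8 ]
  [  2    3  0    1  |  -16 ]
Add r1 to r2.
  [  1  5/3  0  1/2  |   -9 ]
  [  0  5/3  0  1/2  |   -8 ]
  [ -6    0  1   -3  |   -8 ]
  [  2    3  0    1  |  -16 ]
Add 6 times r1 to r3.
  [ 1  5/3  0  1/2  |   -9 ]
  [ 0  5/3  0  1/2  |   -8 ]
  [ 0   10  1    0  |  -62 ]
  [ 2    3  0    1  |  -16 ]
Subtract 2 times r1 from r4.
  [ 1   5/3  0  1/2  |   -9 ]
  [ 0   5/3  0  1/2  |   -8 ]
  [ 0    10  1    0  |  -62 ]
  [ 0  -1/3  0    0  |    2 ]
Multiply r2 by 3/5.
  [ 1   5/3  0   1/2  |     -9 ]
  [ 0     1  0  3/10  |  -24/5 ]
  [ 0    10  1     0  |    -62 ]
  [ 0  -1/3  0     0  |      2 ]
Subtract 10 times r2 from r3.
  [ 1   5/3  0   1/2  |     -9 ]
  [ 0     1  0  3/10  |  -24/5 ]
  [ 0     0  1    -3  |    -14 ]
  [ 0  -1/3  0     0  |      2 ]
Add 1/3 times r2 to r4.
  [ 1  5/3  0   1/2  |     -9 ]
  [ 0    1  0  3/10  |  -24/5 ]
  [ 0    0  1    -3  |    -14 ]
  [ 0    0  0  1/10  |    2/5 ]
Multiply r4 by 10.
  [ 1  5/3  0   1/2  |     -9 ]
  [ 0    1  0  3/10  |  -24/5 ]
  [ 0    0  1    -3  |    -14 ]
  [ 0    0  0     1  |      4 ]
Add 3 times r4 to r3.
  [ 1  5/3  0   1/2  |     -9 ]
  [ 0    1  0  3/10  |  -24/5 ]
  [ 0    0  1     0  |     -2 ]
  [ 0    0  0     1  |      4 ]
Subtract 3/10 times r4 from r2.
  [ 1  5/3  0  1/2  |  -9 ]
  [ 0    1  0    0  |  -6 ]
  [ 0    0  1    0  |  -2 ]
  [ 0    0  0    1  |   4 ]
Subtract 1/2 times r4 from r1.
  [ 1  5/3  0  0  |  -11 ]
  [ 0    1  0  0  |   -6 ]
  [ 0    0  1  0  |   -2 ]
  [ 0    0  0  1  |    4 ]
Subtract 5/3 times r2 from r1.
  [ 1  0  0  0  |  -1 ]
  [ 0  1  0  0  |  -6 ]
  [ 0  0  1  0  |  -2 ]
  [ 0  0  0  1  |   4 ]
Reading off the last column: a = -1, b = -6, c = -2, d = 4.

(-1, -6, -2, 4)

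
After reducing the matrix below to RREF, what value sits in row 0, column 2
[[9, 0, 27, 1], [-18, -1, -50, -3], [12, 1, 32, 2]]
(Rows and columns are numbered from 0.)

3

ρ1 := 1/9·ρ1
ρ2 := ρ2 + 18·ρ1
ρ3 := ρ3 − 12·ρ1
ρ2 := -1·ρ2
ρ3 := ρ3 − ρ2
ρ3 := -3·ρ3
ρ2 := ρ2 − ρ3
ρ1 := ρ1 − 1/9·ρ3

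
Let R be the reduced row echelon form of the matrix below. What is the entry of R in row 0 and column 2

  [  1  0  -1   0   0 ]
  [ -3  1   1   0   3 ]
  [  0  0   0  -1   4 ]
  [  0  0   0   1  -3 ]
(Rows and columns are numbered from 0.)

-1

R2 := R2 + 3·R1
  [ 1  0  -1   0   0 ]
  [ 0  1  -2   0   3 ]
  [ 0  0   0  -1   4 ]
  [ 0  0   0   1  -3 ]
R3 := -1·R3
  [ 1  0  -1  0   0 ]
  [ 0  1  -2  0   3 ]
  [ 0  0   0  1  -4 ]
  [ 0  0   0  1  -3 ]
R4 := R4 − R3
  [ 1  0  -1  0   0 ]
  [ 0  1  -2  0   3 ]
  [ 0  0   0  1  -4 ]
  [ 0  0   0  0   1 ]
R3 := R3 + 4·R4
  [ 1  0  -1  0  0 ]
  [ 0  1  -2  0  3 ]
  [ 0  0   0  1  0 ]
  [ 0  0   0  0  1 ]
R2 := R2 − 3·R4
  [ 1  0  -1  0  0 ]
  [ 0  1  -2  0  0 ]
  [ 0  0   0  1  0 ]
  [ 0  0   0  0  1 ]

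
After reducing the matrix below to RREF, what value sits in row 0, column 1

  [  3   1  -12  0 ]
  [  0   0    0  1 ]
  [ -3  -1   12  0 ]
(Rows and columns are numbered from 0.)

R1 ← 1/3·R1
  [  1  1/3  -4  0 ]
  [  0    0   0  1 ]
  [ -3   -1  12  0 ]
R3 ← R3 + 3·R1
  [ 1  1/3  -4  0 ]
  [ 0    0   0  1 ]
  [ 0    0   0  0 ]

1/3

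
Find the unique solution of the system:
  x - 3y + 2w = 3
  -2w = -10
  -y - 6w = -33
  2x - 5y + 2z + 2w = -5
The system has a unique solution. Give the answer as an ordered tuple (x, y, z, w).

Form the augmented matrix and row-reduce:
  [ 1  -3  0   2  |    3 ]
  [ 0   0  0  -2  |  -10 ]
  [ 0  -1  0  -6  |  -33 ]
  [ 2  -5  2   2  |   -5 ]
r4 := r4 − 2·r1
  [ 1  -3  0   2  |    3 ]
  [ 0   0  0  -2  |  -10 ]
  [ 0  -1  0  -6  |  -33 ]
  [ 0   1  2  -2  |  -11 ]
r2 <=> r3
  [ 1  -3  0   2  |    3 ]
  [ 0  -1  0  -6  |  -33 ]
  [ 0   0  0  -2  |  -10 ]
  [ 0   1  2  -2  |  -11 ]
r2 := -1·r2
  [ 1  -3  0   2  |    3 ]
  [ 0   1  0   6  |   33 ]
  [ 0   0  0  -2  |  -10 ]
  [ 0   1  2  -2  |  -11 ]
r4 := r4 − r2
  [ 1  -3  0   2  |    3 ]
  [ 0   1  0   6  |   33 ]
  [ 0   0  0  -2  |  -10 ]
  [ 0   0  2  -8  |  -44 ]
r3 <=> r4
  [ 1  -3  0   2  |    3 ]
  [ 0   1  0   6  |   33 ]
  [ 0   0  2  -8  |  -44 ]
  [ 0   0  0  -2  |  -10 ]
r3 := 1/2·r3
  [ 1  -3  0   2  |    3 ]
  [ 0   1  0   6  |   33 ]
  [ 0   0  1  -4  |  -22 ]
  [ 0   0  0  -2  |  -10 ]
r4 := -1/2·r4
  [ 1  -3  0   2  |    3 ]
  [ 0   1  0   6  |   33 ]
  [ 0   0  1  -4  |  -22 ]
  [ 0   0  0   1  |    5 ]
r3 := r3 + 4·r4
  [ 1  -3  0  2  |   3 ]
  [ 0   1  0  6  |  33 ]
  [ 0   0  1  0  |  -2 ]
  [ 0   0  0  1  |   5 ]
r2 := r2 − 6·r4
  [ 1  -3  0  2  |   3 ]
  [ 0   1  0  0  |   3 ]
  [ 0   0  1  0  |  -2 ]
  [ 0   0  0  1  |   5 ]
r1 := r1 − 2·r4
  [ 1  -3  0  0  |  -7 ]
  [ 0   1  0  0  |   3 ]
  [ 0   0  1  0  |  -2 ]
  [ 0   0  0  1  |   5 ]
r1 := r1 + 3·r2
  [ 1  0  0  0  |   2 ]
  [ 0  1  0  0  |   3 ]
  [ 0  0  1  0  |  -2 ]
  [ 0  0  0  1  |   5 ]
Reading off the last column: x = 2, y = 3, z = -2, w = 5.

(2, 3, -2, 5)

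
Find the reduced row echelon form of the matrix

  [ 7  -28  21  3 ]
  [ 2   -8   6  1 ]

Multiply R1 by 1/7.
  [ 1  -4  3  3/7 ]
  [ 2  -8  6    1 ]
Subtract 2 times R1 from R2.
  [ 1  -4  3  3/7 ]
  [ 0   0  0  1/7 ]
Multiply R2 by 7.
  [ 1  -4  3  3/7 ]
  [ 0   0  0    1 ]
Subtract 3/7 times R2 from R1.
  [ 1  -4  3  0 ]
  [ 0   0  0  1 ]

[[1, -4, 3, 0], [0, 0, 0, 1]]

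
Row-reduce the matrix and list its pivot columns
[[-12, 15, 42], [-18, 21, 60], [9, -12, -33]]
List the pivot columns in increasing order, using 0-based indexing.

0, 1

R1 ← -1/12·R1
  [   1  -5/4  -7/2 ]
  [ -18    21    60 ]
  [   9   -12   -33 ]
R2 ← R2 + 18·R1
  [ 1  -5/4  -7/2 ]
  [ 0  -3/2    -3 ]
  [ 9   -12   -33 ]
R3 ← R3 − 9·R1
  [ 1  -5/4  -7/2 ]
  [ 0  -3/2    -3 ]
  [ 0  -3/4  -3/2 ]
R2 ← -2/3·R2
  [ 1  -5/4  -7/2 ]
  [ 0     1     2 ]
  [ 0  -3/4  -3/2 ]
R3 ← R3 + 3/4·R2
  [ 1  -5/4  -7/2 ]
  [ 0     1     2 ]
  [ 0     0     0 ]
R1 ← R1 + 5/4·R2
  [ 1  0  -1 ]
  [ 0  1   2 ]
  [ 0  0   0 ]
Pivot columns are the columns containing a leading 1.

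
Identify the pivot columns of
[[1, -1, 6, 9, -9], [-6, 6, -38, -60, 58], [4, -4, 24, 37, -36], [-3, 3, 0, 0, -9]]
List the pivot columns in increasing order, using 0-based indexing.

ρ2 → ρ2 + 6·ρ1
ρ3 → ρ3 − 4·ρ1
ρ4 → ρ4 + 3·ρ1
ρ2 → -1/2·ρ2
ρ4 → ρ4 − 18·ρ2
ρ4 → ρ4 + 27·ρ3
ρ2 → ρ2 − 3·ρ3
ρ1 → ρ1 − 9·ρ3
ρ1 → ρ1 − 6·ρ2
Pivot columns are the columns containing a leading 1.

0, 2, 3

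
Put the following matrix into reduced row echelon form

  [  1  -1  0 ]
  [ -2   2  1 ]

[[1, -1, 0], [0, 0, 1]]

Add 2 times R1 to R2.
  [ 1  -1  0 ]
  [ 0   0  1 ]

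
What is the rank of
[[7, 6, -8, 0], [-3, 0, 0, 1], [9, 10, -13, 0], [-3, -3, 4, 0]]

rank = 4

r1 → 1/7·r1
  [  1  6/7  -8/7  0 ]
  [ -3    0     0  1 ]
  [  9   10   -13  0 ]
  [ -3   -3     4  0 ]
r2 → r2 + 3·r1
  [  1   6/7   -8/7  0 ]
  [  0  18/7  -24/7  1 ]
  [  9    10    -13  0 ]
  [ -3    -3      4  0 ]
r3 → r3 − 9·r1
  [  1   6/7   -8/7  0 ]
  [  0  18/7  -24/7  1 ]
  [  0  16/7  -19/7  0 ]
  [ -3    -3      4  0 ]
r4 → r4 + 3·r1
  [ 1   6/7   -8/7  0 ]
  [ 0  18/7  -24/7  1 ]
  [ 0  16/7  -19/7  0 ]
  [ 0  -3/7    4/7  0 ]
r2 → 7/18·r2
  [ 1   6/7   -8/7     0 ]
  [ 0     1   -4/3  7/18 ]
  [ 0  16/7  -19/7     0 ]
  [ 0  -3/7    4/7     0 ]
r3 → r3 − 16/7·r2
  [ 1   6/7  -8/7     0 ]
  [ 0     1  -4/3  7/18 ]
  [ 0     0   1/3  -8/9 ]
  [ 0  -3/7   4/7     0 ]
r4 → r4 + 3/7·r2
  [ 1  6/7  -8/7     0 ]
  [ 0    1  -4/3  7/18 ]
  [ 0    0   1/3  -8/9 ]
  [ 0    0     0   1/6 ]
r3 → 3·r3
  [ 1  6/7  -8/7     0 ]
  [ 0    1  -4/3  7/18 ]
  [ 0    0     1  -8/3 ]
  [ 0    0     0   1/6 ]
r4 → 6·r4
  [ 1  6/7  -8/7     0 ]
  [ 0    1  -4/3  7/18 ]
  [ 0    0     1  -8/3 ]
  [ 0    0     0     1 ]
r3 → r3 + 8/3·r4
  [ 1  6/7  -8/7     0 ]
  [ 0    1  -4/3  7/18 ]
  [ 0    0     1     0 ]
  [ 0    0     0     1 ]
r2 → r2 − 7/18·r4
  [ 1  6/7  -8/7  0 ]
  [ 0    1  -4/3  0 ]
  [ 0    0     1  0 ]
  [ 0    0     0  1 ]
r2 → r2 + 4/3·r3
  [ 1  6/7  -8/7  0 ]
  [ 0    1     0  0 ]
  [ 0    0     1  0 ]
  [ 0    0     0  1 ]
r1 → r1 + 8/7·r3
  [ 1  6/7  0  0 ]
  [ 0    1  0  0 ]
  [ 0    0  1  0 ]
  [ 0    0  0  1 ]
r1 → r1 − 6/7·r2
  [ 1  0  0  0 ]
  [ 0  1  0  0 ]
  [ 0  0  1  0 ]
  [ 0  0  0  1 ]
The reduced form has 4 nonzero rows.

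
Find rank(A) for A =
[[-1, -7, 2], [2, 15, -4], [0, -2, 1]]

Multiply r1 by -1.
  [ 1   7  -2 ]
  [ 2  15  -4 ]
  [ 0  -2   1 ]
Subtract 2 times r1 from r2.
  [ 1   7  -2 ]
  [ 0   1   0 ]
  [ 0  -2   1 ]
Add 2 times r2 to r3.
  [ 1  7  -2 ]
  [ 0  1   0 ]
  [ 0  0   1 ]
Add 2 times r3 to r1.
  [ 1  7  0 ]
  [ 0  1  0 ]
  [ 0  0  1 ]
Subtract 7 times r2 from r1.
  [ 1  0  0 ]
  [ 0  1  0 ]
  [ 0  0  1 ]
The reduced form has 3 nonzero rows.

rank = 3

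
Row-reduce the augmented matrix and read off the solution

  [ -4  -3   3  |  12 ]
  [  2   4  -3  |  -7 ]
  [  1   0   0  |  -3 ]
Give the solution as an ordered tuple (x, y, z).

(-3, -1, -1)

R1 ← -1/4·R1
  [ 1  3/4  -3/4  |  -3 ]
  [ 2    4    -3  |  -7 ]
  [ 1    0     0  |  -3 ]
R2 ← R2 − 2·R1
  [ 1  3/4  -3/4  |  -3 ]
  [ 0  5/2  -3/2  |  -1 ]
  [ 1    0     0  |  -3 ]
R3 ← R3 − R1
  [ 1   3/4  -3/4  |  -3 ]
  [ 0   5/2  -3/2  |  -1 ]
  [ 0  -3/4   3/4  |   0 ]
R2 ← 2/5·R2
  [ 1   3/4  -3/4  |    -3 ]
  [ 0     1  -3/5  |  -2/5 ]
  [ 0  -3/4   3/4  |     0 ]
R3 ← R3 + 3/4·R2
  [ 1  3/4  -3/4  |     -3 ]
  [ 0    1  -3/5  |   -2/5 ]
  [ 0    0  3/10  |  -3/10 ]
R3 ← 10/3·R3
  [ 1  3/4  -3/4  |    -3 ]
  [ 0    1  -3/5  |  -2/5 ]
  [ 0    0     1  |    -1 ]
R2 ← R2 + 3/5·R3
  [ 1  3/4  -3/4  |  -3 ]
  [ 0    1     0  |  -1 ]
  [ 0    0     1  |  -1 ]
R1 ← R1 + 3/4·R3
  [ 1  3/4  0  |  -15/4 ]
  [ 0    1  0  |     -1 ]
  [ 0    0  1  |     -1 ]
R1 ← R1 − 3/4·R2
  [ 1  0  0  |  -3 ]
  [ 0  1  0  |  -1 ]
  [ 0  0  1  |  -1 ]
Reading off the last column: x = -3, y = -1, z = -1.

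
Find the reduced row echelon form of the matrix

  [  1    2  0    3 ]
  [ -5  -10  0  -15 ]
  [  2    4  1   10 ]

[[1, 2, 0, 3], [0, 0, 1, 4], [0, 0, 0, 0]]

r2 -> r2 + 5·r1
  [ 1  2  0   3 ]
  [ 0  0  0   0 ]
  [ 2  4  1  10 ]
r3 -> r3 − 2·r1
  [ 1  2  0  3 ]
  [ 0  0  0  0 ]
  [ 0  0  1  4 ]
r2 <=> r3
  [ 1  2  0  3 ]
  [ 0  0  1  4 ]
  [ 0  0  0  0 ]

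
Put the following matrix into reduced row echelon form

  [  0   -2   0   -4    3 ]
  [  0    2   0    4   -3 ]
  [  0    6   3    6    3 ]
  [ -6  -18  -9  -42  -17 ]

[[1, 0, 0, 4, 4/3], [0, 1, 0, 2, -3/2], [0, 0, 1, -2, 4], [0, 0, 0, 0, 0]]

ρ1 <=> ρ4
  [ -6  -18  -9  -42  -17 ]
  [  0    2   0    4   -3 ]
  [  0    6   3    6    3 ]
  [  0   -2   0   -4    3 ]
ρ1 ← -1/6·ρ1
  [ 1   3  3/2   7  17/6 ]
  [ 0   2    0   4    -3 ]
  [ 0   6    3   6     3 ]
  [ 0  -2    0  -4     3 ]
ρ2 ← 1/2·ρ2
  [ 1   3  3/2   7  17/6 ]
  [ 0   1    0   2  -3/2 ]
  [ 0   6    3   6     3 ]
  [ 0  -2    0  -4     3 ]
ρ3 ← ρ3 − 6·ρ2
  [ 1   3  3/2   7  17/6 ]
  [ 0   1    0   2  -3/2 ]
  [ 0   0    3  -6    12 ]
  [ 0  -2    0  -4     3 ]
ρ4 ← ρ4 + 2·ρ2
  [ 1  3  3/2   7  17/6 ]
  [ 0  1    0   2  -3/2 ]
  [ 0  0    3  -6    12 ]
  [ 0  0    0   0     0 ]
ρ3 ← 1/3·ρ3
  [ 1  3  3/2   7  17/6 ]
  [ 0  1    0   2  -3/2 ]
  [ 0  0    1  -2     4 ]
  [ 0  0    0   0     0 ]
ρ1 ← ρ1 − 3/2·ρ3
  [ 1  3  0  10  -19/6 ]
  [ 0  1  0   2   -3/2 ]
  [ 0  0  1  -2      4 ]
  [ 0  0  0   0      0 ]
ρ1 ← ρ1 − 3·ρ2
  [ 1  0  0   4   4/3 ]
  [ 0  1  0   2  -3/2 ]
  [ 0  0  1  -2     4 ]
  [ 0  0  0   0     0 ]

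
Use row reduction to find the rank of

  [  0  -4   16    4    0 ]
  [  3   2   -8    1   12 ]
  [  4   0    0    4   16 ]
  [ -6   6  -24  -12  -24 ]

rank = 2

r1 ↔ r2
r1 ← 1/3·r1
r3 ← r3 − 4·r1
r4 ← r4 + 6·r1
r2 ← -1/4·r2
r3 ← r3 + 8/3·r2
r4 ← r4 − 10·r2
r1 ← r1 − 2/3·r2
The reduced form has 2 nonzero rows.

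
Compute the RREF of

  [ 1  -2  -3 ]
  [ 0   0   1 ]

R1 -> R1 + 3·R2
  [ 1  -2  0 ]
  [ 0   0  1 ]

[[1, -2, 0], [0, 0, 1]]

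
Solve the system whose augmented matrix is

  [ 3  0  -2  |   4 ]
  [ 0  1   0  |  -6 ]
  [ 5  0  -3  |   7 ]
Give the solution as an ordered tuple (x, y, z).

ρ1 := 1/3·ρ1
  [ 1  0  -2/3  |  4/3 ]
  [ 0  1     0  |   -6 ]
  [ 5  0    -3  |    7 ]
ρ3 := ρ3 − 5·ρ1
  [ 1  0  -2/3  |  4/3 ]
  [ 0  1     0  |   -6 ]
  [ 0  0   1/3  |  1/3 ]
ρ3 := 3·ρ3
  [ 1  0  -2/3  |  4/3 ]
  [ 0  1     0  |   -6 ]
  [ 0  0     1  |    1 ]
ρ1 := ρ1 + 2/3·ρ3
  [ 1  0  0  |   2 ]
  [ 0  1  0  |  -6 ]
  [ 0  0  1  |   1 ]
Reading off the last column: x = 2, y = -6, z = 1.

(2, -6, 1)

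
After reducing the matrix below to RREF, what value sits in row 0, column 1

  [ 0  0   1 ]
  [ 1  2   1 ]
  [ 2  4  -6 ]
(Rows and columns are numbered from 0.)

r1 ↔ r2
r3 ← r3 − 2·r1
r3 ← r3 + 8·r2
r1 ← r1 − r2

2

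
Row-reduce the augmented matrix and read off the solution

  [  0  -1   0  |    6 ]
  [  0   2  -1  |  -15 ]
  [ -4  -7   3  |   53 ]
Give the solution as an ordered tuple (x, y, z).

(-1/2, -6, 3)

ρ1 <-> ρ3
  [ -4  -7   3  |   53 ]
  [  0   2  -1  |  -15 ]
  [  0  -1   0  |    6 ]
ρ1 := -1/4·ρ1
  [ 1  7/4  -3/4  |  -53/4 ]
  [ 0    2    -1  |    -15 ]
  [ 0   -1     0  |      6 ]
ρ2 := 1/2·ρ2
  [ 1  7/4  -3/4  |  -53/4 ]
  [ 0    1  -1/2  |  -15/2 ]
  [ 0   -1     0  |      6 ]
ρ3 := ρ3 + ρ2
  [ 1  7/4  -3/4  |  -53/4 ]
  [ 0    1  -1/2  |  -15/2 ]
  [ 0    0  -1/2  |   -3/2 ]
ρ3 := -2·ρ3
  [ 1  7/4  -3/4  |  -53/4 ]
  [ 0    1  -1/2  |  -15/2 ]
  [ 0    0     1  |      3 ]
ρ2 := ρ2 + 1/2·ρ3
  [ 1  7/4  -3/4  |  -53/4 ]
  [ 0    1     0  |     -6 ]
  [ 0    0     1  |      3 ]
ρ1 := ρ1 + 3/4·ρ3
  [ 1  7/4  0  |  -11 ]
  [ 0    1  0  |   -6 ]
  [ 0    0  1  |    3 ]
ρ1 := ρ1 − 7/4·ρ2
  [ 1  0  0  |  -1/2 ]
  [ 0  1  0  |    -6 ]
  [ 0  0  1  |     3 ]
Reading off the last column: x = -1/2, y = -6, z = 3.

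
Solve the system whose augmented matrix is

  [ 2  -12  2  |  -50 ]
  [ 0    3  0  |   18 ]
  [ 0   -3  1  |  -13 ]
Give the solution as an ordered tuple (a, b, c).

R1 -> 1/2·R1
  [ 1  -6  1  |  -25 ]
  [ 0   3  0  |   18 ]
  [ 0  -3  1  |  -13 ]
R2 -> 1/3·R2
  [ 1  -6  1  |  -25 ]
  [ 0   1  0  |    6 ]
  [ 0  -3  1  |  -13 ]
R3 -> R3 + 3·R2
  [ 1  -6  1  |  -25 ]
  [ 0   1  0  |    6 ]
  [ 0   0  1  |    5 ]
R1 -> R1 − R3
  [ 1  -6  0  |  -30 ]
  [ 0   1  0  |    6 ]
  [ 0   0  1  |    5 ]
R1 -> R1 + 6·R2
  [ 1  0  0  |  6 ]
  [ 0  1  0  |  6 ]
  [ 0  0  1  |  5 ]
Reading off the last column: a = 6, b = 6, c = 5.

(6, 6, 5)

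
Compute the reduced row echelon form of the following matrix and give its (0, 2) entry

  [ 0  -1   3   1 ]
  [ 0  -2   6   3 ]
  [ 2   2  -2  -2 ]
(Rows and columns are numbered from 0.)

2

ρ1 <-> ρ3
  [ 2   2  -2  -2 ]
  [ 0  -2   6   3 ]
  [ 0  -1   3   1 ]
ρ1 -> 1/2·ρ1
  [ 1   1  -1  -1 ]
  [ 0  -2   6   3 ]
  [ 0  -1   3   1 ]
ρ2 -> -1/2·ρ2
  [ 1   1  -1    -1 ]
  [ 0   1  -3  -3/2 ]
  [ 0  -1   3     1 ]
ρ3 -> ρ3 + ρ2
  [ 1  1  -1    -1 ]
  [ 0  1  -3  -3/2 ]
  [ 0  0   0  -1/2 ]
ρ3 -> -2·ρ3
  [ 1  1  -1    -1 ]
  [ 0  1  -3  -3/2 ]
  [ 0  0   0     1 ]
ρ2 -> ρ2 + 3/2·ρ3
  [ 1  1  -1  -1 ]
  [ 0  1  -3   0 ]
  [ 0  0   0   1 ]
ρ1 -> ρ1 + ρ3
  [ 1  1  -1  0 ]
  [ 0  1  -3  0 ]
  [ 0  0   0  1 ]
ρ1 -> ρ1 − ρ2
  [ 1  0   2  0 ]
  [ 0  1  -3  0 ]
  [ 0  0   0  1 ]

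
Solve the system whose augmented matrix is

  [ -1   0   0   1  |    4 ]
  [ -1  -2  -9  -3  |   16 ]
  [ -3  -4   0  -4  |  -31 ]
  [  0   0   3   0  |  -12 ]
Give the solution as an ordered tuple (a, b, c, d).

(1, 2, -4, 5)

Multiply ρ1 by -1.
  [  1   0   0  -1  |   -4 ]
  [ -1  -2  -9  -3  |   16 ]
  [ -3  -4   0  -4  |  -31 ]
  [  0   0   3   0  |  -12 ]
Add ρ1 to ρ2.
  [  1   0   0  -1  |   -4 ]
  [  0  -2  -9  -4  |   12 ]
  [ -3  -4   0  -4  |  -31 ]
  [  0   0   3   0  |  -12 ]
Add 3 times ρ1 to ρ3.
  [ 1   0   0  -1  |   -4 ]
  [ 0  -2  -9  -4  |   12 ]
  [ 0  -4   0  -7  |  -43 ]
  [ 0   0   3   0  |  -12 ]
Multiply ρ2 by -1/2.
  [ 1   0    0  -1  |   -4 ]
  [ 0   1  9/2   2  |   -6 ]
  [ 0  -4    0  -7  |  -43 ]
  [ 0   0    3   0  |  -12 ]
Add 4 times ρ2 to ρ3.
  [ 1  0    0  -1  |   -4 ]
  [ 0  1  9/2   2  |   -6 ]
  [ 0  0   18   1  |  -67 ]
  [ 0  0    3   0  |  -12 ]
Multiply ρ3 by 1/18.
  [ 1  0    0    -1  |      -4 ]
  [ 0  1  9/2     2  |      -6 ]
  [ 0  0    1  1/18  |  -67/18 ]
  [ 0  0    3     0  |     -12 ]
Subtract 3 times ρ3 from ρ4.
  [ 1  0    0    -1  |      -4 ]
  [ 0  1  9/2     2  |      -6 ]
  [ 0  0    1  1/18  |  -67/18 ]
  [ 0  0    0  -1/6  |    -5/6 ]
Multiply ρ4 by -6.
  [ 1  0    0    -1  |      -4 ]
  [ 0  1  9/2     2  |      -6 ]
  [ 0  0    1  1/18  |  -67/18 ]
  [ 0  0    0     1  |       5 ]
Subtract 1/18 times ρ4 from ρ3.
  [ 1  0    0  -1  |  -4 ]
  [ 0  1  9/2   2  |  -6 ]
  [ 0  0    1   0  |  -4 ]
  [ 0  0    0   1  |   5 ]
Subtract 2 times ρ4 from ρ2.
  [ 1  0    0  -1  |   -4 ]
  [ 0  1  9/2   0  |  -16 ]
  [ 0  0    1   0  |   -4 ]
  [ 0  0    0   1  |    5 ]
Add ρ4 to ρ1.
  [ 1  0    0  0  |    1 ]
  [ 0  1  9/2  0  |  -16 ]
  [ 0  0    1  0  |   -4 ]
  [ 0  0    0  1  |    5 ]
Subtract 9/2 times ρ3 from ρ2.
  [ 1  0  0  0  |   1 ]
  [ 0  1  0  0  |   2 ]
  [ 0  0  1  0  |  -4 ]
  [ 0  0  0  1  |   5 ]
Reading off the last column: a = 1, b = 2, c = -4, d = 5.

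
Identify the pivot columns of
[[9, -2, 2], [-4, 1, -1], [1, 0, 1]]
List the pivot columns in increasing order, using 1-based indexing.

r1 -> 1/9·r1
  [  1  -2/9  2/9 ]
  [ -4     1   -1 ]
  [  1     0    1 ]
r2 -> r2 + 4·r1
  [ 1  -2/9   2/9 ]
  [ 0   1/9  -1/9 ]
  [ 1     0     1 ]
r3 -> r3 − r1
  [ 1  -2/9   2/9 ]
  [ 0   1/9  -1/9 ]
  [ 0   2/9   7/9 ]
r2 -> 9·r2
  [ 1  -2/9  2/9 ]
  [ 0     1   -1 ]
  [ 0   2/9  7/9 ]
r3 -> r3 − 2/9·r2
  [ 1  -2/9  2/9 ]
  [ 0     1   -1 ]
  [ 0     0    1 ]
r2 -> r2 + r3
  [ 1  -2/9  2/9 ]
  [ 0     1    0 ]
  [ 0     0    1 ]
r1 -> r1 − 2/9·r3
  [ 1  -2/9  0 ]
  [ 0     1  0 ]
  [ 0     0  1 ]
r1 -> r1 + 2/9·r2
  [ 1  0  0 ]
  [ 0  1  0 ]
  [ 0  0  1 ]
Pivot columns are the columns containing a leading 1.

1, 2, 3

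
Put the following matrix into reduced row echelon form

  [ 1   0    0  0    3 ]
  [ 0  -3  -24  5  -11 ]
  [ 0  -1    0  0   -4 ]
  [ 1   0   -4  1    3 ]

R4 ← R4 − R1
  [ 1   0    0  0    3 ]
  [ 0  -3  -24  5  -11 ]
  [ 0  -1    0  0   -4 ]
  [ 0   0   -4  1    0 ]
R2 ← -1/3·R2
  [ 1   0   0     0     3 ]
  [ 0   1   8  -5/3  11/3 ]
  [ 0  -1   0     0    -4 ]
  [ 0   0  -4     1     0 ]
R3 ← R3 + R2
  [ 1  0   0     0     3 ]
  [ 0  1   8  -5/3  11/3 ]
  [ 0  0   8  -5/3  -1/3 ]
  [ 0  0  -4     1     0 ]
R3 ← 1/8·R3
  [ 1  0   0      0      3 ]
  [ 0  1   8   -5/3   11/3 ]
  [ 0  0   1  -5/24  -1/24 ]
  [ 0  0  -4      1      0 ]
R4 ← R4 + 4·R3
  [ 1  0  0      0      3 ]
  [ 0  1  8   -5/3   11/3 ]
  [ 0  0  1  -5/24  -1/24 ]
  [ 0  0  0    1/6   -1/6 ]
R4 ← 6·R4
  [ 1  0  0      0      3 ]
  [ 0  1  8   -5/3   11/3 ]
  [ 0  0  1  -5/24  -1/24 ]
  [ 0  0  0      1     -1 ]
R3 ← R3 + 5/24·R4
  [ 1  0  0     0     3 ]
  [ 0  1  8  -5/3  11/3 ]
  [ 0  0  1     0  -1/4 ]
  [ 0  0  0     1    -1 ]
R2 ← R2 + 5/3·R4
  [ 1  0  0  0     3 ]
  [ 0  1  8  0     2 ]
  [ 0  0  1  0  -1/4 ]
  [ 0  0  0  1    -1 ]
R2 ← R2 − 8·R3
  [ 1  0  0  0     3 ]
  [ 0  1  0  0     4 ]
  [ 0  0  1  0  -1/4 ]
  [ 0  0  0  1    -1 ]

[[1, 0, 0, 0, 3], [0, 1, 0, 0, 4], [0, 0, 1, 0, -1/4], [0, 0, 0, 1, -1]]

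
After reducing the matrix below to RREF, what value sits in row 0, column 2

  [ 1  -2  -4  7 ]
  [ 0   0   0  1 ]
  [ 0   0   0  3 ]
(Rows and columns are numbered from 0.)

Subtract 3 times r2 from r3.
  [ 1  -2  -4  7 ]
  [ 0   0   0  1 ]
  [ 0   0   0  0 ]
Subtract 7 times r2 from r1.
  [ 1  -2  -4  0 ]
  [ 0   0   0  1 ]
  [ 0   0   0  0 ]

-4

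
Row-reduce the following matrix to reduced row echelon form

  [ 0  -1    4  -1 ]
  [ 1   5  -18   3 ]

R1 <=> R2
  [ 1   5  -18   3 ]
  [ 0  -1    4  -1 ]
R2 := -1·R2
  [ 1  5  -18  3 ]
  [ 0  1   -4  1 ]
R1 := R1 − 5·R2
  [ 1  0   2  -2 ]
  [ 0  1  -4   1 ]

[[1, 0, 2, -2], [0, 1, -4, 1]]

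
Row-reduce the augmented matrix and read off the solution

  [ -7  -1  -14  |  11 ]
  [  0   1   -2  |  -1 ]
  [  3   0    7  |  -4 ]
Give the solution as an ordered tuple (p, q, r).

(-6, 3, 2)

R1 ← -1/7·R1
R3 ← R3 − 3·R1
R3 ← R3 + 3/7·R2
R3 ← 7·R3
R2 ← R2 + 2·R3
R1 ← R1 − 2·R3
R1 ← R1 − 1/7·R2
Reading off the last column: p = -6, q = 3, r = 2.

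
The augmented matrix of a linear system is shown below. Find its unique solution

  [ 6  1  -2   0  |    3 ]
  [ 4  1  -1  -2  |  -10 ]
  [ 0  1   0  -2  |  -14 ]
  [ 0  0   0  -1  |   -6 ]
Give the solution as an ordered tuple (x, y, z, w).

(3/2, -2, 2, 6)

r1 → 1/6·r1
r2 → r2 − 4·r1
r2 → 3·r2
r3 → r3 − r2
r3 → -1·r3
r4 → -1·r4
r3 → r3 + 4·r4
r2 → r2 + 6·r4
r2 → r2 − r3
r1 → r1 + 1/3·r3
r1 → r1 − 1/6·r2
Reading off the last column: x = 3/2, y = -2, z = 2, w = 6.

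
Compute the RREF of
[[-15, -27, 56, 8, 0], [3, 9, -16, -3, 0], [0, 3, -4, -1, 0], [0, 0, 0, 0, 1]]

Multiply R1 by -1/15.
Subtract 3 times R1 from R2.
Multiply R2 by 5/18.
Subtract 3 times R2 from R3.
Multiply R3 by 6.
Add 7/18 times R3 to R2.
Add 8/15 times R3 to R1.
Subtract 9/5 times R2 from R1.

[[1, 0, -4/3, 0, 0], [0, 1, -4/3, 0, 0], [0, 0, 0, 1, 0], [0, 0, 0, 0, 1]]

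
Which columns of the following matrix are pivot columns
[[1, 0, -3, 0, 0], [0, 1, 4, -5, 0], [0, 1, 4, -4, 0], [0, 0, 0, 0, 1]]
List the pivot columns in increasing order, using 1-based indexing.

Subtract R2 from R3.
  [ 1  0  -3   0  0 ]
  [ 0  1   4  -5  0 ]
  [ 0  0   0   1  0 ]
  [ 0  0   0   0  1 ]
Add 5 times R3 to R2.
  [ 1  0  -3  0  0 ]
  [ 0  1   4  0  0 ]
  [ 0  0   0  1  0 ]
  [ 0  0   0  0  1 ]
Pivot columns are the columns containing a leading 1.

1, 2, 4, 5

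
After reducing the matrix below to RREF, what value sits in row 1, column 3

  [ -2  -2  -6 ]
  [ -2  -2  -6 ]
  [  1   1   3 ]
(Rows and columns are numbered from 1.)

r1 → -1/2·r1
  [  1   1   3 ]
  [ -2  -2  -6 ]
  [  1   1   3 ]
r2 → r2 + 2·r1
  [ 1  1  3 ]
  [ 0  0  0 ]
  [ 1  1  3 ]
r3 → r3 − r1
  [ 1  1  3 ]
  [ 0  0  0 ]
  [ 0  0  0 ]

3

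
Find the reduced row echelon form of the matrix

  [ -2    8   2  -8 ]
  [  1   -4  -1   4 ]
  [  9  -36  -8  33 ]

[[1, -4, 0, 1], [0, 0, 1, -3], [0, 0, 0, 0]]

r1 -> -1/2·r1
  [ 1   -4  -1   4 ]
  [ 1   -4  -1   4 ]
  [ 9  -36  -8  33 ]
r2 -> r2 − r1
  [ 1   -4  -1   4 ]
  [ 0    0   0   0 ]
  [ 9  -36  -8  33 ]
r3 -> r3 − 9·r1
  [ 1  -4  -1   4 ]
  [ 0   0   0   0 ]
  [ 0   0   1  -3 ]
r2 <-> r3
  [ 1  -4  -1   4 ]
  [ 0   0   1  -3 ]
  [ 0   0   0   0 ]
r1 -> r1 + r2
  [ 1  -4  0   1 ]
  [ 0   0  1  -3 ]
  [ 0   0  0   0 ]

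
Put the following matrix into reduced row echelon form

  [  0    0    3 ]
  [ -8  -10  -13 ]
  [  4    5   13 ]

[[1, 5/4, 0], [0, 0, 1], [0, 0, 0]]

Swap R1 and R2.
  [ -8  -10  -13 ]
  [  0    0    3 ]
  [  4    5   13 ]
Multiply R1 by -1/8.
  [ 1  5/4  13/8 ]
  [ 0    0     3 ]
  [ 4    5    13 ]
Subtract 4 times R1 from R3.
  [ 1  5/4  13/8 ]
  [ 0    0     3 ]
  [ 0    0  13/2 ]
Multiply R2 by 1/3.
  [ 1  5/4  13/8 ]
  [ 0    0     1 ]
  [ 0    0  13/2 ]
Subtract 13/2 times R2 from R3.
  [ 1  5/4  13/8 ]
  [ 0    0     1 ]
  [ 0    0     0 ]
Subtract 13/8 times R2 from R1.
  [ 1  5/4  0 ]
  [ 0    0  1 ]
  [ 0    0  0 ]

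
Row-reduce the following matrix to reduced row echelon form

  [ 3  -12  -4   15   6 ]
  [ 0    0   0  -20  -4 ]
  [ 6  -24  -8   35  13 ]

R1 ← 1/3·R1
  [ 1   -4  -4/3    5   2 ]
  [ 0    0     0  -20  -4 ]
  [ 6  -24    -8   35  13 ]
R3 ← R3 − 6·R1
  [ 1  -4  -4/3    5   2 ]
  [ 0   0     0  -20  -4 ]
  [ 0   0     0    5   1 ]
R2 ← -1/20·R2
  [ 1  -4  -4/3  5    2 ]
  [ 0   0     0  1  1/5 ]
  [ 0   0     0  5    1 ]
R3 ← R3 − 5·R2
  [ 1  -4  -4/3  5    2 ]
  [ 0   0     0  1  1/5 ]
  [ 0   0     0  0    0 ]
R1 ← R1 − 5·R2
  [ 1  -4  -4/3  0    1 ]
  [ 0   0     0  1  1/5 ]
  [ 0   0     0  0    0 ]

[[1, -4, -4/3, 0, 1], [0, 0, 0, 1, 1/5], [0, 0, 0, 0, 0]]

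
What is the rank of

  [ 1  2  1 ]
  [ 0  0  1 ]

r1 -> r1 − r2
  [ 1  2  0 ]
  [ 0  0  1 ]
The reduced form has 2 nonzero rows.

rank = 2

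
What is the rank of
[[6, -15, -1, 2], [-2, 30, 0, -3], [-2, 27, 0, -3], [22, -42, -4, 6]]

rank = 4

R1 → 1/6·R1
  [  1  -5/2  -1/6  1/3 ]
  [ -2    30     0   -3 ]
  [ -2    27     0   -3 ]
  [ 22   -42    -4    6 ]
R2 → R2 + 2·R1
  [  1  -5/2  -1/6   1/3 ]
  [  0    25  -1/3  -7/3 ]
  [ -2    27     0    -3 ]
  [ 22   -42    -4     6 ]
R3 → R3 + 2·R1
  [  1  -5/2  -1/6   1/3 ]
  [  0    25  -1/3  -7/3 ]
  [  0    22  -1/3  -7/3 ]
  [ 22   -42    -4     6 ]
R4 → R4 − 22·R1
  [ 1  -5/2  -1/6   1/3 ]
  [ 0    25  -1/3  -7/3 ]
  [ 0    22  -1/3  -7/3 ]
  [ 0    13  -1/3  -4/3 ]
R2 → 1/25·R2
  [ 1  -5/2   -1/6    1/3 ]
  [ 0     1  -1/75  -7/75 ]
  [ 0    22   -1/3   -7/3 ]
  [ 0    13   -1/3   -4/3 ]
R3 → R3 − 22·R2
  [ 1  -5/2   -1/6    1/3 ]
  [ 0     1  -1/75  -7/75 ]
  [ 0     0  -1/25  -7/25 ]
  [ 0    13   -1/3   -4/3 ]
R4 → R4 − 13·R2
  [ 1  -5/2   -1/6    1/3 ]
  [ 0     1  -1/75  -7/75 ]
  [ 0     0  -1/25  -7/25 ]
  [ 0     0  -4/25  -3/25 ]
R3 → -25·R3
  [ 1  -5/2   -1/6    1/3 ]
  [ 0     1  -1/75  -7/75 ]
  [ 0     0      1      7 ]
  [ 0     0  -4/25  -3/25 ]
R4 → R4 + 4/25·R3
  [ 1  -5/2   -1/6    1/3 ]
  [ 0     1  -1/75  -7/75 ]
  [ 0     0      1      7 ]
  [ 0     0      0      1 ]
R3 → R3 − 7·R4
  [ 1  -5/2   -1/6    1/3 ]
  [ 0     1  -1/75  -7/75 ]
  [ 0     0      1      0 ]
  [ 0     0      0      1 ]
R2 → R2 + 7/75·R4
  [ 1  -5/2   -1/6  1/3 ]
  [ 0     1  -1/75    0 ]
  [ 0     0      1    0 ]
  [ 0     0      0    1 ]
R1 → R1 − 1/3·R4
  [ 1  -5/2   -1/6  0 ]
  [ 0     1  -1/75  0 ]
  [ 0     0      1  0 ]
  [ 0     0      0  1 ]
R2 → R2 + 1/75·R3
  [ 1  -5/2  -1/6  0 ]
  [ 0     1     0  0 ]
  [ 0     0     1  0 ]
  [ 0     0     0  1 ]
R1 → R1 + 1/6·R3
  [ 1  -5/2  0  0 ]
  [ 0     1  0  0 ]
  [ 0     0  1  0 ]
  [ 0     0  0  1 ]
R1 → R1 + 5/2·R2
  [ 1  0  0  0 ]
  [ 0  1  0  0 ]
  [ 0  0  1  0 ]
  [ 0  0  0  1 ]
The reduced form has 4 nonzero rows.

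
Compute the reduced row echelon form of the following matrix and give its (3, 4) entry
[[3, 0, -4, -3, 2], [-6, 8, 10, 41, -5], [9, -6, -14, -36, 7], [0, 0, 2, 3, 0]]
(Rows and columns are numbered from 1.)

ρ1 -> 1/3·ρ1
ρ2 -> ρ2 + 6·ρ1
ρ3 -> ρ3 − 9·ρ1
ρ2 -> 1/8·ρ2
ρ3 -> ρ3 + 6·ρ2
ρ3 -> -2·ρ3
ρ4 -> ρ4 − 2·ρ3
ρ3 -> ρ3 + 1/2·ρ4
ρ2 -> ρ2 + 1/8·ρ4
ρ1 -> ρ1 − 2/3·ρ4
ρ2 -> ρ2 − 1/4·ρ3
ρ1 -> ρ1 + 4/3·ρ3

3/2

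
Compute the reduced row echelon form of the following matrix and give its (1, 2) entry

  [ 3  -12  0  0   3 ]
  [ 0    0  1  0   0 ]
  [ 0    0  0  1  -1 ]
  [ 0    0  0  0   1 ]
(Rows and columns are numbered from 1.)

-4

ρ1 → 1/3·ρ1
ρ3 → ρ3 + ρ4
ρ1 → ρ1 − ρ4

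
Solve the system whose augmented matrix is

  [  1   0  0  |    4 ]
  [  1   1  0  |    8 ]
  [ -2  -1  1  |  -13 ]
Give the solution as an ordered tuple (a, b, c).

r2 → r2 − r1
  [  1   0  0  |    4 ]
  [  0   1  0  |    4 ]
  [ -2  -1  1  |  -13 ]
r3 → r3 + 2·r1
  [ 1   0  0  |   4 ]
  [ 0   1  0  |   4 ]
  [ 0  -1  1  |  -5 ]
r3 → r3 + r2
  [ 1  0  0  |   4 ]
  [ 0  1  0  |   4 ]
  [ 0  0  1  |  -1 ]
Reading off the last column: a = 4, b = 4, c = -1.

(4, 4, -1)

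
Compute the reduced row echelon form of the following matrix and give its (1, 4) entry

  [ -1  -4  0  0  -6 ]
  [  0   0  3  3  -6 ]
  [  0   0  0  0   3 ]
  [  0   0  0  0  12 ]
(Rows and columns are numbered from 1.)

0

ρ1 := -1·ρ1
  [ 1  4  0  0   6 ]
  [ 0  0  3  3  -6 ]
  [ 0  0  0  0   3 ]
  [ 0  0  0  0  12 ]
ρ2 := 1/3·ρ2
  [ 1  4  0  0   6 ]
  [ 0  0  1  1  -2 ]
  [ 0  0  0  0   3 ]
  [ 0  0  0  0  12 ]
ρ3 := 1/3·ρ3
  [ 1  4  0  0   6 ]
  [ 0  0  1  1  -2 ]
  [ 0  0  0  0   1 ]
  [ 0  0  0  0  12 ]
ρ4 := ρ4 − 12·ρ3
  [ 1  4  0  0   6 ]
  [ 0  0  1  1  -2 ]
  [ 0  0  0  0   1 ]
  [ 0  0  0  0   0 ]
ρ2 := ρ2 + 2·ρ3
  [ 1  4  0  0  6 ]
  [ 0  0  1  1  0 ]
  [ 0  0  0  0  1 ]
  [ 0  0  0  0  0 ]
ρ1 := ρ1 − 6·ρ3
  [ 1  4  0  0  0 ]
  [ 0  0  1  1  0 ]
  [ 0  0  0  0  1 ]
  [ 0  0  0  0  0 ]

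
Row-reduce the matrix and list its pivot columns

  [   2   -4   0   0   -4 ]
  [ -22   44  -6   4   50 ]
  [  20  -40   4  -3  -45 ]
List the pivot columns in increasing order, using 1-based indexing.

1, 3, 4

R1 := 1/2·R1
  [   1   -2   0   0   -2 ]
  [ -22   44  -6   4   50 ]
  [  20  -40   4  -3  -45 ]
R2 := R2 + 22·R1
  [  1   -2   0   0   -2 ]
  [  0    0  -6   4    6 ]
  [ 20  -40   4  -3  -45 ]
R3 := R3 − 20·R1
  [ 1  -2   0   0  -2 ]
  [ 0   0  -6   4   6 ]
  [ 0   0   4  -3  -5 ]
R2 := -1/6·R2
  [ 1  -2  0     0  -2 ]
  [ 0   0  1  -2/3  -1 ]
  [ 0   0  4    -3  -5 ]
R3 := R3 − 4·R2
  [ 1  -2  0     0  -2 ]
  [ 0   0  1  -2/3  -1 ]
  [ 0   0  0  -1/3  -1 ]
R3 := -3·R3
  [ 1  -2  0     0  -2 ]
  [ 0   0  1  -2/3  -1 ]
  [ 0   0  0     1   3 ]
R2 := R2 + 2/3·R3
  [ 1  -2  0  0  -2 ]
  [ 0   0  1  0   1 ]
  [ 0   0  0  1   3 ]
Pivot columns are the columns containing a leading 1.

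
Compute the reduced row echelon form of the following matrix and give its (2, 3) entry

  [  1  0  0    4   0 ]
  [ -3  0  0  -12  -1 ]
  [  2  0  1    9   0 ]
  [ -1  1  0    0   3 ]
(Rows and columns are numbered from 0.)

1

R2 := R2 + 3·R1
  [  1  0  0  4   0 ]
  [  0  0  0  0  -1 ]
  [  2  0  1  9   0 ]
  [ -1  1  0  0   3 ]
R3 := R3 − 2·R1
  [  1  0  0  4   0 ]
  [  0  0  0  0  -1 ]
  [  0  0  1  1   0 ]
  [ -1  1  0  0   3 ]
R4 := R4 + R1
  [ 1  0  0  4   0 ]
  [ 0  0  0  0  -1 ]
  [ 0  0  1  1   0 ]
  [ 0  1  0  4   3 ]
R2 <-> R4
  [ 1  0  0  4   0 ]
  [ 0  1  0  4   3 ]
  [ 0  0  1  1   0 ]
  [ 0  0  0  0  -1 ]
R4 := -1·R4
  [ 1  0  0  4  0 ]
  [ 0  1  0  4  3 ]
  [ 0  0  1  1  0 ]
  [ 0  0  0  0  1 ]
R2 := R2 − 3·R4
  [ 1  0  0  4  0 ]
  [ 0  1  0  4  0 ]
  [ 0  0  1  1  0 ]
  [ 0  0  0  0  1 ]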